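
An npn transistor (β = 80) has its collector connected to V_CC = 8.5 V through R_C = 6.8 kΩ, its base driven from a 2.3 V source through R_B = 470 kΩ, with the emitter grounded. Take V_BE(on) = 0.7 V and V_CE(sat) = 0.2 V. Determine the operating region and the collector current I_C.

Assume active. Base-emitter loop: I_B = (V_BB − V_BE)/R_B = (2.3 − 0.7)/470 = 0.0034 mA.
I_C = β·I_B = 80×0.0034 = 0.272 mA.
V_CE = V_CC − I_C·R_C = 8.5 − 0.272×6.8 = 6.65 V > V_CE(sat), so the active-region assumption holds.

active; I_C ≈ 0.27 mA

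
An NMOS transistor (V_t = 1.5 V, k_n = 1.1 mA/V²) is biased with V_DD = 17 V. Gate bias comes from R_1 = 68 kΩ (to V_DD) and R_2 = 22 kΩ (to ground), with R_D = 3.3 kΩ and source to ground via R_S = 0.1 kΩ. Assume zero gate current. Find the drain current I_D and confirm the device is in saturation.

V_G = V_DD·R_2/(R_1+R_2) = 17×22/90 = 4.16 V.
Assume saturation: I_D = (k_n/2)(V_GS − V_t)² with V_GS = V_G − I_D·R_S = 4.16 − 0.1·I_D.
Substituting gives 0.0055·I_D² − 1.29·I_D + 3.88 = 0, with roots I_D = 3.04 or 232 mA.
The root I_D = 232 mA gives V_GS = -19 V ≤ V_t, so take I_D = 3.04 mA.
Then V_GS = 3.85 V and V_DS = V_DD − I_D(R_D+R_S) = 17 − 3.04×3.4 = 6.66 V.
Saturation requires V_DS ≥ V_GS − V_t = 2.35 V; 6.66 ≥ 2.35 ✓.

I_D ≈ 3 mA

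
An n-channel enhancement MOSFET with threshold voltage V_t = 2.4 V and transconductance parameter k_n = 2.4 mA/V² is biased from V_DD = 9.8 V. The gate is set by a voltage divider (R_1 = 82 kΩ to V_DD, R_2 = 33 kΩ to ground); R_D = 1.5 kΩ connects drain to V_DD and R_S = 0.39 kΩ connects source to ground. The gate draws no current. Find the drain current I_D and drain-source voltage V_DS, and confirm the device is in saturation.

I_D ≈ 0.15 mA, V_DS ≈ 9.5 V

V_G = V_DD·R_2/(R_1+R_2) = 9.8×33/115 = 2.81 V.
Assume saturation: I_D = (k_n/2)(V_GS − V_t)² with V_GS = V_G − I_D·R_S = 2.81 − 0.39·I_D.
Substituting gives 0.183·I_D² − 1.39·I_D + 0.204 = 0, with roots I_D = 0.15 or 7.44 mA.
The root I_D = 7.44 mA gives V_GS = -0.0904 V ≤ V_t, so take I_D = 0.15 mA.
Then V_GS = 2.75 V and V_DS = V_DD − I_D(R_D+R_S) = 9.8 − 0.15×1.89 = 9.52 V.
Saturation requires V_DS ≥ V_GS − V_t = 0.354 V; 9.52 ≥ 0.354 ✓.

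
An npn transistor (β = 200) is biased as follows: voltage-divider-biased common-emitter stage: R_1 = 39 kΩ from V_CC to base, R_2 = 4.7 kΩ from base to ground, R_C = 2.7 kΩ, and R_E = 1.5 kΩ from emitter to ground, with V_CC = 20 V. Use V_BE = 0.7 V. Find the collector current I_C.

I_C ≈ 0.95 mA

Thevenize the base divider: V_Th = V_CC·R_2/(R_1+R_2) = 20×4.7/43.7 = 2.15 V, R_Th = R_1‖R_2 = 4.19 kΩ.
Base-emitter loop: V_Th = I_B·R_Th + V_BE + (β+1)I_B·R_E, so I_B = (2.15 − 0.7) / (4.19 + 201×1.5) = 0.00475 mA.
I_C = β·I_B = 200×0.00475 = 0.949 mA, and I_E = (β+1)I_B = 0.954 mA.
V_CE = V_CC − I_C·R_C − I_E·R_E = 20 − 0.949×2.7 − 0.954×1.5 = 16 V.
V_CE = 16 V > 0.2 V confirms active-region operation.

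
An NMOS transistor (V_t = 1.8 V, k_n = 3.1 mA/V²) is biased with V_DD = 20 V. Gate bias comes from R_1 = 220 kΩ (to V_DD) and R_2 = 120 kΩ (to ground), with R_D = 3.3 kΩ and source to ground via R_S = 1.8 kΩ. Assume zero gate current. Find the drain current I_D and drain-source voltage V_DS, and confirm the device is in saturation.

V_G = V_DD·R_2/(R_1+R_2) = 20×120/340 = 7.06 V.
Assume saturation: I_D = (k_n/2)(V_GS − V_t)² with V_GS = V_G − I_D·R_S = 7.06 − 1.8·I_D.
Substituting gives 5.02·I_D² − 30.3·I_D + 42.9 = 0, with roots I_D = 2.25 or 3.79 mA.
The root I_D = 3.79 mA gives V_GS = 0.236 V ≤ V_t, so take I_D = 2.25 mA.
Then V_GS = 3.01 V and V_DS = V_DD − I_D(R_D+R_S) = 20 − 2.25×5.1 = 8.52 V.
Saturation requires V_DS ≥ V_GS − V_t = 1.21 V; 8.52 ≥ 1.21 ✓.

I_D ≈ 2.3 mA, V_DS ≈ 8.5 V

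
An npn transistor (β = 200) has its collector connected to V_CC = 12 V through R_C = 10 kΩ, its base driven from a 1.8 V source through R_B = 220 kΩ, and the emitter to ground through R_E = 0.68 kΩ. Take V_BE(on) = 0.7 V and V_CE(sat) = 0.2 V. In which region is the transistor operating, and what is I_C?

Assume active. Base-emitter loop: I_B = (V_BB − V_BE)/(R_B + (β+1)R_E) = (1.8 − 0.7)/(220 + 201×0.68) = 0.00308 mA.
I_C = β·I_B = 200×0.00308 = 0.617 mA.
V_CE = V_CC − I_C·R_C − I_E·R_E = 12 − 0.617×10 − 0.62×0.68 = 5.41 V > V_CE(sat), so the active-region assumption holds.

active; I_C ≈ 0.62 mA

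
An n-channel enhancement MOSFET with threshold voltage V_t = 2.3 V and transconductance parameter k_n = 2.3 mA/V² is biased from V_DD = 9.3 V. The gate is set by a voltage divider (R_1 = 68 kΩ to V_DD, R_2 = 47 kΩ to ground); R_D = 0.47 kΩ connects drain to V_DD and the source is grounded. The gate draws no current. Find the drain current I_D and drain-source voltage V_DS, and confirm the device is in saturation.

V_G = V_DD·R_2/(R_1+R_2) = 9.3×47/115 = 3.8 V. With the source grounded, V_GS = V_G = 3.8 V.
Assume saturation: I_D = (k_n/2)(V_GS − V_t)² = (2.3/2)×(3.8 − 2.3)² = 1.15×1.5² = 2.59 mA.
V_DS = V_DD − I_D·R_D = 9.3 − 2.59×0.47 = 8.08 V.
Saturation requires V_DS ≥ V_GS − V_t = 1.5 V; 8.08 ≥ 1.5 ✓.

I_D ≈ 2.6 mA, V_DS ≈ 8.1 V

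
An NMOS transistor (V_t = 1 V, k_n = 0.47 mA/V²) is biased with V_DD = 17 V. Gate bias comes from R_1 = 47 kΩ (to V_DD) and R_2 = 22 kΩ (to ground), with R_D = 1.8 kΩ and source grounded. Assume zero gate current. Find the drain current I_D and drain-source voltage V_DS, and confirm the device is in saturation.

I_D ≈ 4.6 mA, V_DS ≈ 8.7 V

V_G = V_DD·R_2/(R_1+R_2) = 17×22/69 = 5.42 V. With the source grounded, V_GS = V_G = 5.42 V.
Assume saturation: I_D = (k_n/2)(V_GS − V_t)² = (0.47/2)×(5.42 − 1)² = 0.235×4.42² = 4.59 mA.
V_DS = V_DD − I_D·R_D = 17 − 4.59×1.8 = 8.74 V.
Saturation requires V_DS ≥ V_GS − V_t = 4.42 V; 8.74 ≥ 4.42 ✓.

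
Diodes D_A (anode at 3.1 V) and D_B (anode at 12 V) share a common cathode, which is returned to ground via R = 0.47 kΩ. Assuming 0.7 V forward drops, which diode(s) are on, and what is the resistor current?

Only D_B conducts; I_R ≈ 24 mA

Assume both conduct. Then node N would need to be at both 3.1−0.7 = 2.4 V and 12−0.7 = 11.3 V, which is impossible.
Assume only D_B conducts: V_N = 12 − 0.7 = 11.3 V, so I_R = 11.3/0.47 = 24 mA.
Check D_A: its anode-to-cathode voltage is 3.1 − 11.3 = -8.2 V < 0.7 V, so it is off. The assumption is consistent.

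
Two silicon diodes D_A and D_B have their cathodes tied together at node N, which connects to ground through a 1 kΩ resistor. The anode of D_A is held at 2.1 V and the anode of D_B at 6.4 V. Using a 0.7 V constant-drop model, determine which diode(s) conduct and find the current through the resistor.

Assume both conduct. Then node N would need to be at both 2.1−0.7 = 1.4 V and 6.4−0.7 = 5.7 V, which is impossible.
Assume only D_B conducts: V_N = 6.4 − 0.7 = 5.7 V, so I_R = 5.7/1 = 5.7 mA.
Check D_A: its anode-to-cathode voltage is 2.1 − 5.7 = -3.6 V < 0.7 V, so it is off. The assumption is consistent.

Only D_B conducts; I_R ≈ 5.7 mA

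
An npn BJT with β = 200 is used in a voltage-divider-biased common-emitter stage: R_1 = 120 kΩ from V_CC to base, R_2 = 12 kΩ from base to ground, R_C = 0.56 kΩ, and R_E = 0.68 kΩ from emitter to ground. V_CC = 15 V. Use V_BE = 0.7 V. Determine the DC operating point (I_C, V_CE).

Thevenize the base divider: V_Th = V_CC·R_2/(R_1+R_2) = 15×12/132 = 1.36 V, R_Th = R_1‖R_2 = 10.9 kΩ.
Base-emitter loop: V_Th = I_B·R_Th + V_BE + (β+1)I_B·R_E, so I_B = (1.36 − 0.7) / (10.9 + 201×0.68) = 0.0045 mA.
I_C = β·I_B = 200×0.0045 = 0.899 mA, and I_E = (β+1)I_B = 0.904 mA.
V_CE = V_CC − I_C·R_C − I_E·R_E = 15 − 0.899×0.56 − 0.904×0.68 = 13.9 V.
V_CE = 13.9 V > 0.2 V confirms active-region operation.

I_C ≈ 0.9 mA, V_CE ≈ 14 V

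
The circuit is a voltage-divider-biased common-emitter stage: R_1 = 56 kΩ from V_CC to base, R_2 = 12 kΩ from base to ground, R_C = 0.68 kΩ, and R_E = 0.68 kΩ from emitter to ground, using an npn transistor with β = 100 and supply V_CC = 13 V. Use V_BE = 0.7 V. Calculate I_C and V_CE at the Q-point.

I_C ≈ 2 mA, V_CE ≈ 10 V

Thevenize the base divider: V_Th = V_CC·R_2/(R_1+R_2) = 13×12/68 = 2.29 V, R_Th = R_1‖R_2 = 9.88 kΩ.
Base-emitter loop: V_Th = I_B·R_Th + V_BE + (β+1)I_B·R_E, so I_B = (2.29 − 0.7) / (9.88 + 101×0.68) = 0.0203 mA.
I_C = β·I_B = 100×0.0203 = 2.03 mA, and I_E = (β+1)I_B = 2.05 mA.
V_CE = V_CC − I_C·R_C − I_E·R_E = 13 − 2.03×0.68 − 2.05×0.68 = 10.2 V.
V_CE = 10.2 V > 0.2 V confirms active-region operation.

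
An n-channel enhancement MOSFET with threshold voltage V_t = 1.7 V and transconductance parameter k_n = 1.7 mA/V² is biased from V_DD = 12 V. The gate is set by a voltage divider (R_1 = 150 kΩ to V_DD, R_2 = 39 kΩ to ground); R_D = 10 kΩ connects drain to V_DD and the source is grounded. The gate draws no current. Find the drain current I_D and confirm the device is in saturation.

V_G = V_DD·R_2/(R_1+R_2) = 12×39/189 = 2.48 V. With the source grounded, V_GS = V_G = 2.48 V.
Assume saturation: I_D = (k_n/2)(V_GS − V_t)² = (1.7/2)×(2.48 − 1.7)² = 0.85×0.776² = 0.512 mA.
V_DS = V_DD − I_D·R_D = 12 − 0.512×10 = 6.88 V.
Saturation requires V_DS ≥ V_GS − V_t = 0.776 V; 6.88 ≥ 0.776 ✓.

I_D ≈ 0.51 mA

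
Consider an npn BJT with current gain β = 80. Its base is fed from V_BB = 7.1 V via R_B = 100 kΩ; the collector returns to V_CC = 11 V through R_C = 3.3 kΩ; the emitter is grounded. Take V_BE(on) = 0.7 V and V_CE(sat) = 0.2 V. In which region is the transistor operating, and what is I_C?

saturation; I_C ≈ 3.3 mA

Assume active: I_B = (7.1 − 0.7)/100 = 0.064 mA, giving I_C = β·I_B = 5.12 mA.
But then V_CE = 11 − 5.12×3.3 = -5.9 V < V_CE(sat) = 0.2 V — impossible in the active region.
So the transistor is saturated. With V_CE = 0.2 V, I_C = (V_CC − 0.2)/R_C = 10.8/3.3 = 3.27 mA.
Check: β·I_B = 5.12 mA > I_C = 3.27 mA, confirming saturation.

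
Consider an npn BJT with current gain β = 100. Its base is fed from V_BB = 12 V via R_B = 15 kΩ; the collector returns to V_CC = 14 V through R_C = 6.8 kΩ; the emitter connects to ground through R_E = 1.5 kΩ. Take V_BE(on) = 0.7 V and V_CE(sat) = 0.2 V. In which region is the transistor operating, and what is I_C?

saturation; I_C ≈ 1.6 mA

Assume active: I_B = (12 − 0.7)/(15 + 101×1.5) = 0.0679 mA, I_C = β·I_B = 6.79 mA.
Then V_CE = 14 − 6.79×6.8 − 6.85×1.5 = -42.4 V < 0.2 V — the active assumption fails.
Re-solve with V_CE = 0.2 V. KCL at the emitter: V_E/R_E = (V_BB−0.7−V_E)/R_B + (V_CC−0.2−V_E)/R_C, giving V_E = 3.16 V.
I_C = (V_CC − 0.2 − V_E)/R_C = (13.8 − 3.16)/6.8 = 1.56 mA.
Check: I_B = (11.3 − 3.16)/15 = 0.543 mA, and β·I_B = 54.3 mA > I_C, confirming saturation.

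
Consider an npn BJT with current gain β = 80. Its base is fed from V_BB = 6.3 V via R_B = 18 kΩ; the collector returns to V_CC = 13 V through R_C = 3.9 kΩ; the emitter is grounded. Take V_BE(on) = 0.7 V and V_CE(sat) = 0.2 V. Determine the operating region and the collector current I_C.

saturation; I_C ≈ 3.3 mA

Assume active: I_B = (6.3 − 0.7)/18 = 0.311 mA, giving I_C = β·I_B = 24.9 mA.
But then V_CE = 13 − 24.9×3.9 = -84.1 V < V_CE(sat) = 0.2 V — impossible in the active region.
So the transistor is saturated. With V_CE = 0.2 V, I_C = (V_CC − 0.2)/R_C = 12.8/3.9 = 3.28 mA.
Check: β·I_B = 24.9 mA > I_C = 3.28 mA, confirming saturation.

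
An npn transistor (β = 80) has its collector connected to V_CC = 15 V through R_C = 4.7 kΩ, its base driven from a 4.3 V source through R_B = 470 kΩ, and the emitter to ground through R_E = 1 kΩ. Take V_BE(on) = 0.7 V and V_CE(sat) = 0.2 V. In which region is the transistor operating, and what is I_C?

active; I_C ≈ 0.52 mA

Assume active. Base-emitter loop: I_B = (V_BB − V_BE)/(R_B + (β+1)R_E) = (4.3 − 0.7)/(470 + 81×1) = 0.00653 mA.
I_C = β·I_B = 80×0.00653 = 0.523 mA.
V_CE = V_CC − I_C·R_C − I_E·R_E = 15 − 0.523×4.7 − 0.529×1 = 12 V > V_CE(sat), so the active-region assumption holds.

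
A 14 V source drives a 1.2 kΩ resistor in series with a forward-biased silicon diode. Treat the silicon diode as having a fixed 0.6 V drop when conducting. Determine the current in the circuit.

I ≈ 11 mA

KVL around the loop: 14 = V_D + I·R = 0.6 + I × 1.2 kΩ.
So I = (14 − 0.6) / 1.2 kΩ = 13.4 / 1.2 = 11.2 mA.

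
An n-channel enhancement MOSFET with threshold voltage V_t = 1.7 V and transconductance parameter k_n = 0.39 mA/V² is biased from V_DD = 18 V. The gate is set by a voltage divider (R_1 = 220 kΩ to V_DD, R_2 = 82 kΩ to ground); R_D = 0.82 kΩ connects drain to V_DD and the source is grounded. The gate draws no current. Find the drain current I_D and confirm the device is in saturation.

V_G = V_DD·R_2/(R_1+R_2) = 18×82/302 = 4.89 V. With the source grounded, V_GS = V_G = 4.89 V.
Assume saturation: I_D = (k_n/2)(V_GS − V_t)² = (0.39/2)×(4.89 − 1.7)² = 0.195×3.19² = 1.98 mA.
V_DS = V_DD − I_D·R_D = 18 − 1.98×0.82 = 16.4 V.
Saturation requires V_DS ≥ V_GS − V_t = 3.19 V; 16.4 ≥ 3.19 ✓.

I_D ≈ 2 mA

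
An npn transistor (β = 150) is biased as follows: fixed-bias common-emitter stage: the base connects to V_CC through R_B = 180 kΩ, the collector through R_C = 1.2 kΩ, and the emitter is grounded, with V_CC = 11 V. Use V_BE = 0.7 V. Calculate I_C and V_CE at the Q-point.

I_C ≈ 8.6 mA, V_CE ≈ 0.7 V

Base loop: V_CC = I_B·R_B + V_BE, so I_B = (11 − 0.7)/180 kΩ = 0.0572 mA.
In the active region I_C = β·I_B = 150 × 0.0572 = 8.58 mA.
Collector loop: V_CE = V_CC − I_C·R_C = 11 − 8.58×1.2 = 0.7 V.
Since V_CE = 0.7 V > V_CE(sat) ≈ 0.2 V, the transistor is in the active region as assumed.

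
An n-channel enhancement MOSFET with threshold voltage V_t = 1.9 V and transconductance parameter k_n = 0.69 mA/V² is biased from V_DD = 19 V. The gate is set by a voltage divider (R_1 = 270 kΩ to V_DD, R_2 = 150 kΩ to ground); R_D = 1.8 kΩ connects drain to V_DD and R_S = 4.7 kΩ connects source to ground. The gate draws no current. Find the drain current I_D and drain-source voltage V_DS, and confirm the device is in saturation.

V_G = V_DD·R_2/(R_1+R_2) = 19×150/420 = 6.79 V.
Assume saturation: I_D = (k_n/2)(V_GS − V_t)² with V_GS = V_G − I_D·R_S = 6.79 − 4.7·I_D.
Substituting gives 7.62·I_D² − 16.8·I_D + 8.24 = 0, with roots I_D = 0.73 or 1.48 mA.
The root I_D = 1.48 mA gives V_GS = -0.171 V ≤ V_t, so take I_D = 0.73 mA.
Then V_GS = 3.35 V and V_DS = V_DD − I_D(R_D+R_S) = 19 − 0.73×6.5 = 14.3 V.
Saturation requires V_DS ≥ V_GS − V_t = 1.45 V; 14.3 ≥ 1.45 ✓.

I_D ≈ 0.73 mA, V_DS ≈ 14 V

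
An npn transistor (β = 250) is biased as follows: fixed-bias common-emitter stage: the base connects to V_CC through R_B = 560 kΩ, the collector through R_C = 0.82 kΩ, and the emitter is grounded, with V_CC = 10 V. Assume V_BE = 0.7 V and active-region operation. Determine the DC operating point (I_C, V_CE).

Base loop: V_CC = I_B·R_B + V_BE, so I_B = (10 − 0.7)/560 kΩ = 0.0166 mA.
In the active region I_C = β·I_B = 250 × 0.0166 = 4.15 mA.
Collector loop: V_CE = V_CC − I_C·R_C = 10 − 4.15×0.82 = 6.6 V.
Since V_CE = 6.6 V > V_CE(sat) ≈ 0.2 V, the transistor is in the active region as assumed.

I_C ≈ 4.2 mA, V_CE ≈ 6.6 V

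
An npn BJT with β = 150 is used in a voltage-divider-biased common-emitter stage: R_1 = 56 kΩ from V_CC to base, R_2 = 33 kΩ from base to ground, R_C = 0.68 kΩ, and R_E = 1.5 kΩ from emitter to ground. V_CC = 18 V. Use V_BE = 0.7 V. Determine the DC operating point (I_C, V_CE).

Thevenize the base divider: V_Th = V_CC·R_2/(R_1+R_2) = 18×33/89 = 6.67 V, R_Th = R_1‖R_2 = 20.8 kΩ.
Base-emitter loop: V_Th = I_B·R_Th + V_BE + (β+1)I_B·R_E, so I_B = (6.67 − 0.7) / (20.8 + 151×1.5) = 0.0242 mA.
I_C = β·I_B = 150×0.0242 = 3.62 mA, and I_E = (β+1)I_B = 3.65 mA.
V_CE = V_CC − I_C·R_C − I_E·R_E = 18 − 3.62×0.68 − 3.65×1.5 = 10.1 V.
V_CE = 10.1 V > 0.2 V confirms active-region operation.

I_C ≈ 3.6 mA, V_CE ≈ 10 V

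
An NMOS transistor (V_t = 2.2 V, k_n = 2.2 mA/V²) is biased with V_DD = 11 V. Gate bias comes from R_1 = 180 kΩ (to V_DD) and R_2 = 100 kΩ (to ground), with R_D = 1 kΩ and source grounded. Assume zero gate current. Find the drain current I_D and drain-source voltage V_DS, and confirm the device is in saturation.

I_D ≈ 3.3 mA, V_DS ≈ 7.7 V

V_G = V_DD·R_2/(R_1+R_2) = 11×100/280 = 3.93 V. With the source grounded, V_GS = V_G = 3.93 V.
Assume saturation: I_D = (k_n/2)(V_GS − V_t)² = (2.2/2)×(3.93 − 2.2)² = 1.1×1.73² = 3.29 mA.
V_DS = V_DD − I_D·R_D = 11 − 3.29×1 = 7.71 V.
Saturation requires V_DS ≥ V_GS − V_t = 1.73 V; 7.71 ≥ 1.73 ✓.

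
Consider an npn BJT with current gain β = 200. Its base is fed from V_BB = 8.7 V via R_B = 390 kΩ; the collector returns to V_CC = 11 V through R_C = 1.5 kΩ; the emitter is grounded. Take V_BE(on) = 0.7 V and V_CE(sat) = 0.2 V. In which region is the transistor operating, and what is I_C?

Assume active. Base-emitter loop: I_B = (V_BB − V_BE)/R_B = (8.7 − 0.7)/390 = 0.0205 mA.
I_C = β·I_B = 200×0.0205 = 4.1 mA.
V_CE = V_CC − I_C·R_C = 11 − 4.1×1.5 = 4.85 V > V_CE(sat), so the active-region assumption holds.

active; I_C ≈ 4.1 mA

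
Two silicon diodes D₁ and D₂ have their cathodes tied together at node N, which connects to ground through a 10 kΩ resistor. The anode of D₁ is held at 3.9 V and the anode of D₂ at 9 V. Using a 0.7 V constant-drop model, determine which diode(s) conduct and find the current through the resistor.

Only D₂ conducts; I_R ≈ 0.83 mA

Assume both conduct. Then node N would need to be at both 3.9−0.7 = 3.2 V and 9−0.7 = 8.3 V, which is impossible.
Assume only D₂ conducts: V_N = 9 − 0.7 = 8.3 V, so I_R = 8.3/10 = 0.83 mA.
Check D₁: its anode-to-cathode voltage is 3.9 − 8.3 = -4.4 V < 0.7 V, so it is off. The assumption is consistent.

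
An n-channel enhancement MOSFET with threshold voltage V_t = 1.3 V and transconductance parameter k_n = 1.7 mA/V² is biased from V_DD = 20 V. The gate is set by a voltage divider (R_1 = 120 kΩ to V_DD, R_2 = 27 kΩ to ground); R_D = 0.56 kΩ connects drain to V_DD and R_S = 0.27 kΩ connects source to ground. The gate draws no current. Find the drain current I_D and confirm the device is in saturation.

V_G = V_DD·R_2/(R_1+R_2) = 20×27/147 = 3.67 V.
Assume saturation: I_D = (k_n/2)(V_GS − V_t)² with V_GS = V_G − I_D·R_S = 3.67 − 0.27·I_D.
Substituting gives 0.062·I_D² − 2.09·I_D + 4.79 = 0, with roots I_D = 2.47 or 31.2 mA.
The root I_D = 31.2 mA gives V_GS = -4.76 V ≤ V_t, so take I_D = 2.47 mA.
Then V_GS = 3.01 V and V_DS = V_DD − I_D(R_D+R_S) = 20 − 2.47×0.83 = 17.9 V.
Saturation requires V_DS ≥ V_GS − V_t = 1.71 V; 17.9 ≥ 1.71 ✓.

I_D ≈ 2.5 mA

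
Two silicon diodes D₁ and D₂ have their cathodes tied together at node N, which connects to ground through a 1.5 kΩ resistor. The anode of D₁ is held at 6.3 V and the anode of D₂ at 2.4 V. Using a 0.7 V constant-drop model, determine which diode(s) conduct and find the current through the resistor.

Only D₁ conducts; I_R ≈ 3.7 mA

Assume both conduct. Then node N would need to be at both 6.3−0.7 = 5.6 V and 2.4−0.7 = 1.7 V, which is impossible.
Assume only D₁ conducts: V_N = 6.3 − 0.7 = 5.6 V, so I_R = 5.6/1.5 = 3.73 mA.
Check D₂: its anode-to-cathode voltage is 2.4 − 5.6 = -3.2 V < 0.7 V, so it is off. The assumption is consistent.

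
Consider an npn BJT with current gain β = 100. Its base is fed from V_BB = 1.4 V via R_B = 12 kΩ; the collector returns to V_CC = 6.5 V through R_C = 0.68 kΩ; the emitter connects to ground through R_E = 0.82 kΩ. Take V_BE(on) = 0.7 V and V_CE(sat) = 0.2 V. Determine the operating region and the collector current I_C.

active; I_C ≈ 0.74 mA

Assume active. Base-emitter loop: I_B = (V_BB − V_BE)/(R_B + (β+1)R_E) = (1.4 − 0.7)/(12 + 101×0.82) = 0.00738 mA.
I_C = β·I_B = 100×0.00738 = 0.738 mA.
V_CE = V_CC − I_C·R_C − I_E·R_E = 6.5 − 0.738×0.68 − 0.746×0.82 = 5.39 V > V_CE(sat), so the active-region assumption holds.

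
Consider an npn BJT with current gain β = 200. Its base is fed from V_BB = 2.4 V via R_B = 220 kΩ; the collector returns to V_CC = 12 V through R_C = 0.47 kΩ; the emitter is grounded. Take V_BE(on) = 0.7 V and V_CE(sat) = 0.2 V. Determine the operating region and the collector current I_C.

active; I_C ≈ 1.5 mA

Assume active. Base-emitter loop: I_B = (V_BB − V_BE)/R_B = (2.4 − 0.7)/220 = 0.00773 mA.
I_C = β·I_B = 200×0.00773 = 1.55 mA.
V_CE = V_CC − I_C·R_C = 12 − 1.55×0.47 = 11.3 V > V_CE(sat), so the active-region assumption holds.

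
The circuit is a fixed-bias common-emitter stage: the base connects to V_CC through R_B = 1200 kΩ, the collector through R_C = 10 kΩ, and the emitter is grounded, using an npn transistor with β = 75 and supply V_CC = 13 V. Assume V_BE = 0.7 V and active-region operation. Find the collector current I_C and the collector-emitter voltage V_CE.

Base loop: V_CC = I_B·R_B + V_BE, so I_B = (13 − 0.7)/1200 kΩ = 0.0103 mA.
In the active region I_C = β·I_B = 75 × 0.0103 = 0.769 mA.
Collector loop: V_CE = V_CC − I_C·R_C = 13 − 0.769×10 = 5.31 V.
Since V_CE = 5.31 V > V_CE(sat) ≈ 0.2 V, the transistor is in the active region as assumed.

I_C ≈ 0.77 mA, V_CE ≈ 5.3 V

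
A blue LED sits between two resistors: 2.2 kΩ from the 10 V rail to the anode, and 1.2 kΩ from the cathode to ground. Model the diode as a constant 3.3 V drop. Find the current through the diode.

I ≈ 2 mA

The two resistors are in series with the diode, so KVL gives 10 = I·2.2 + 3.3 + I·1.2.
I = (10 − 3.3) / (2.2 + 1.2) kΩ = 6.7 / 3.4 = 1.97 mA.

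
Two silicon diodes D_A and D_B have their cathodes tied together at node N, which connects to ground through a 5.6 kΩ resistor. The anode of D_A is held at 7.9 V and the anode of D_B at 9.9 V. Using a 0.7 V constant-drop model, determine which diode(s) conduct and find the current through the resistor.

Only D_B conducts; I_R ≈ 1.6 mA

Assume both conduct. Then node N would need to be at both 7.9−0.7 = 7.2 V and 9.9−0.7 = 9.2 V, which is impossible.
Assume only D_B conducts: V_N = 9.9 − 0.7 = 9.2 V, so I_R = 9.2/5.6 = 1.64 mA.
Check D_A: its anode-to-cathode voltage is 7.9 − 9.2 = -1.3 V < 0.7 V, so it is off. The assumption is consistent.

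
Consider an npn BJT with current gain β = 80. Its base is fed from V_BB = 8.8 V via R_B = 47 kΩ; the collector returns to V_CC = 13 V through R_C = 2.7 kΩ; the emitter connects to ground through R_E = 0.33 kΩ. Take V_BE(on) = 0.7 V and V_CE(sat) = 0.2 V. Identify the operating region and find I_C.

saturation; I_C ≈ 4.2 mA

Assume active: I_B = (8.8 − 0.7)/(47 + 81×0.33) = 0.11 mA, I_C = β·I_B = 8.79 mA.
Then V_CE = 13 − 8.79×2.7 − 8.9×0.33 = -13.7 V < 0.2 V — the active assumption fails.
Re-solve with V_CE = 0.2 V. KCL at the emitter: V_E/R_E = (V_BB−0.7−V_E)/R_B + (V_CC−0.2−V_E)/R_C, giving V_E = 1.44 V.
I_C = (V_CC − 0.2 − V_E)/R_C = (12.8 − 1.44)/2.7 = 4.21 mA.
Check: I_B = (8.1 − 1.44)/47 = 0.142 mA, and β·I_B = 11.3 mA > I_C, confirming saturation.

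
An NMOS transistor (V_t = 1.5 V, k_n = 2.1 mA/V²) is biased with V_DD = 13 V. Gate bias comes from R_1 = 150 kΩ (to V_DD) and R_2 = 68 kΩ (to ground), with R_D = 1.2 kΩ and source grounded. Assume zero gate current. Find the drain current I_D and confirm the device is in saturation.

I_D ≈ 6.9 mA

V_G = V_DD·R_2/(R_1+R_2) = 13×68/218 = 4.06 V. With the source grounded, V_GS = V_G = 4.06 V.
Assume saturation: I_D = (k_n/2)(V_GS − V_t)² = (2.1/2)×(4.06 − 1.5)² = 1.05×2.56² = 6.85 mA.
V_DS = V_DD − I_D·R_D = 13 − 6.85×1.2 = 4.77 V.
Saturation requires V_DS ≥ V_GS − V_t = 2.56 V; 4.77 ≥ 2.56 ✓.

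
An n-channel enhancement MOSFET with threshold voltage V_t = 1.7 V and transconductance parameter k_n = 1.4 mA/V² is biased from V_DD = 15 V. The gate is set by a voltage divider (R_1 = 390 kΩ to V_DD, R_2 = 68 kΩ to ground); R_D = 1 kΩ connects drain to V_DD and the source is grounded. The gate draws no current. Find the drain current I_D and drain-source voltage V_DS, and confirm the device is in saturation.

I_D ≈ 0.19 mA, V_DS ≈ 15 V

V_G = V_DD·R_2/(R_1+R_2) = 15×68/458 = 2.23 V. With the source grounded, V_GS = V_G = 2.23 V.
Assume saturation: I_D = (k_n/2)(V_GS − V_t)² = (1.4/2)×(2.23 − 1.7)² = 0.7×0.527² = 0.194 mA.
V_DS = V_DD − I_D·R_D = 15 − 0.194×1 = 14.8 V.
Saturation requires V_DS ≥ V_GS − V_t = 0.527 V; 14.8 ≥ 0.527 ✓.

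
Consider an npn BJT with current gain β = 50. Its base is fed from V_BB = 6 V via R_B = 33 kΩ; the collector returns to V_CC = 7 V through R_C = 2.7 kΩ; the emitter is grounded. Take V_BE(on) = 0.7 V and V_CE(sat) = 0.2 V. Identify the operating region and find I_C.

Assume active: I_B = (6 − 0.7)/33 = 0.161 mA, giving I_C = β·I_B = 8.03 mA.
But then V_CE = 7 − 8.03×2.7 = -14.7 V < V_CE(sat) = 0.2 V — impossible in the active region.
So the transistor is saturated. With V_CE = 0.2 V, I_C = (V_CC − 0.2)/R_C = 6.8/2.7 = 2.52 mA.
Check: β·I_B = 8.03 mA > I_C = 2.52 mA, confirming saturation.

saturation; I_C ≈ 2.5 mA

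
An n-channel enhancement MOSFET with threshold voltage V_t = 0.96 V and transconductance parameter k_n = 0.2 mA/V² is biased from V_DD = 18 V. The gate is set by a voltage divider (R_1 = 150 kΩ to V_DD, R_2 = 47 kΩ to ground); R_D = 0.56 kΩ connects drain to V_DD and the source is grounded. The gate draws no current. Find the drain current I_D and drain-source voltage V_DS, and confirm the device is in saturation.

V_G = V_DD·R_2/(R_1+R_2) = 18×47/197 = 4.29 V. With the source grounded, V_GS = V_G = 4.29 V.
Assume saturation: I_D = (k_n/2)(V_GS − V_t)² = (0.2/2)×(4.29 − 0.96)² = 0.1×3.33² = 1.11 mA.
V_DS = V_DD − I_D·R_D = 18 − 1.11×0.56 = 17.4 V.
Saturation requires V_DS ≥ V_GS − V_t = 3.33 V; 17.4 ≥ 3.33 ✓.

I_D ≈ 1.1 mA, V_DS ≈ 17 V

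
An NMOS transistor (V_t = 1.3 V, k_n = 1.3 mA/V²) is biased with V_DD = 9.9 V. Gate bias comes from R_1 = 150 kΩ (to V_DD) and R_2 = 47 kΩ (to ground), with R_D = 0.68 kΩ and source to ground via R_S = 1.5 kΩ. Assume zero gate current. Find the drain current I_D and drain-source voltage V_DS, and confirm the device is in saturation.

I_D ≈ 0.27 mA, V_DS ≈ 9.3 V

V_G = V_DD·R_2/(R_1+R_2) = 9.9×47/197 = 2.36 V.
Assume saturation: I_D = (k_n/2)(V_GS − V_t)² with V_GS = V_G − I_D·R_S = 2.36 − 1.5·I_D.
Substituting gives 1.46·I_D² − 3.07·I_D + 0.733 = 0, with roots I_D = 0.275 or 1.83 mA.
The root I_D = 1.83 mA gives V_GS = -0.376 V ≤ V_t, so take I_D = 0.275 mA.
Then V_GS = 1.95 V and V_DS = V_DD − I_D(R_D+R_S) = 9.9 − 0.275×2.18 = 9.3 V.
Saturation requires V_DS ≥ V_GS − V_t = 0.65 V; 9.3 ≥ 0.65 ✓.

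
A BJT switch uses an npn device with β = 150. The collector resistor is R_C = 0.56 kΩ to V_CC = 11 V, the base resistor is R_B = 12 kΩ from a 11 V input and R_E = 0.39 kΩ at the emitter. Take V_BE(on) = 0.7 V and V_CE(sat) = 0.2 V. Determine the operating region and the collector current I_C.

Assume active: I_B = (11 − 0.7)/(12 + 151×0.39) = 0.145 mA, I_C = β·I_B = 21.8 mA.
Then V_CE = 11 − 21.8×0.56 − 21.9×0.39 = -9.76 V < 0.2 V — the active assumption fails.
Re-solve with V_CE = 0.2 V. KCL at the emitter: V_E/R_E = (V_BB−0.7−V_E)/R_B + (V_CC−0.2−V_E)/R_C, giving V_E = 4.54 V.
I_C = (V_CC − 0.2 − V_E)/R_C = (10.8 − 4.54)/0.56 = 11.2 mA.
Check: I_B = (10.3 − 4.54)/12 = 0.48 mA, and β·I_B = 72 mA > I_C, confirming saturation.

saturation; I_C ≈ 11 mA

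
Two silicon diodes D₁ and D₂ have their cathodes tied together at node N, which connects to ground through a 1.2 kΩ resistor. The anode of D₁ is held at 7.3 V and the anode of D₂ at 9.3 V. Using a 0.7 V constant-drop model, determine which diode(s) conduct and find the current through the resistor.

Assume both conduct. Then node N would need to be at both 7.3−0.7 = 6.6 V and 9.3−0.7 = 8.6 V, which is impossible.
Assume only D₂ conducts: V_N = 9.3 − 0.7 = 8.6 V, so I_R = 8.6/1.2 = 7.17 mA.
Check D₁: its anode-to-cathode voltage is 7.3 − 8.6 = -1.3 V < 0.7 V, so it is off. The assumption is consistent.

Only D₂ conducts; I_R ≈ 7.2 mA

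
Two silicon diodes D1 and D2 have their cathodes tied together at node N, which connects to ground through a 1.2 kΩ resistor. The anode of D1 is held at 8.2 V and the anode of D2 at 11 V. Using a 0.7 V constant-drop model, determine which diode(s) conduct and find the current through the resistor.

Assume both conduct. Then node N would need to be at both 8.2−0.7 = 7.5 V and 11−0.7 = 10.3 V, which is impossible.
Assume only D2 conducts: V_N = 11 − 0.7 = 10.3 V, so I_R = 10.3/1.2 = 8.58 mA.
Check D1: its anode-to-cathode voltage is 8.2 − 10.3 = -2.1 V < 0.7 V, so it is off. The assumption is consistent.

Only D2 conducts; I_R ≈ 8.6 mA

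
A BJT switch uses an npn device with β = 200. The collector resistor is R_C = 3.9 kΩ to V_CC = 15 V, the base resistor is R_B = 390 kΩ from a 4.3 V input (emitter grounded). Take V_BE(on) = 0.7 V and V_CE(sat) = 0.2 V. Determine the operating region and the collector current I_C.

Assume active. Base-emitter loop: I_B = (V_BB − V_BE)/R_B = (4.3 − 0.7)/390 = 0.00923 mA.
I_C = β·I_B = 200×0.00923 = 1.85 mA.
V_CE = V_CC − I_C·R_C = 15 − 1.85×3.9 = 7.8 V > V_CE(sat), so the active-region assumption holds.

active; I_C ≈ 1.8 mA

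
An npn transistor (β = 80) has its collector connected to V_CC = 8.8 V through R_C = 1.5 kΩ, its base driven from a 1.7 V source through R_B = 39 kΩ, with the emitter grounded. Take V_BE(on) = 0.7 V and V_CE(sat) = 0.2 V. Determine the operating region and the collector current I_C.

active; I_C ≈ 2.1 mA

Assume active. Base-emitter loop: I_B = (V_BB − V_BE)/R_B = (1.7 − 0.7)/39 = 0.0256 mA.
I_C = β·I_B = 80×0.0256 = 2.05 mA.
V_CE = V_CC − I_C·R_C = 8.8 − 2.05×1.5 = 5.72 V > V_CE(sat), so the active-region assumption holds.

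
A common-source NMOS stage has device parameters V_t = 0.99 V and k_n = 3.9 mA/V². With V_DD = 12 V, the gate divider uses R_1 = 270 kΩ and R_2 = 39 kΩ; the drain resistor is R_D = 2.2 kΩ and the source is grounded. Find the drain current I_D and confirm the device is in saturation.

I_D ≈ 0.54 mA

V_G = V_DD·R_2/(R_1+R_2) = 12×39/309 = 1.51 V. With the source grounded, V_GS = V_G = 1.51 V.
Assume saturation: I_D = (k_n/2)(V_GS − V_t)² = (3.9/2)×(1.51 − 0.99)² = 1.95×0.525² = 0.537 mA.
V_DS = V_DD − I_D·R_D = 12 − 0.537×2.2 = 10.8 V.
Saturation requires V_DS ≥ V_GS − V_t = 0.525 V; 10.8 ≥ 0.525 ✓.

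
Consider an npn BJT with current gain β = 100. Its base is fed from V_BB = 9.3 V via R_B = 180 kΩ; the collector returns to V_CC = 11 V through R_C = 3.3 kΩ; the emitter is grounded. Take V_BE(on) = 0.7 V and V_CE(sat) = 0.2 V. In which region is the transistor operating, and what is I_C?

saturation; I_C ≈ 3.3 mA

Assume active: I_B = (9.3 − 0.7)/180 = 0.0478 mA, giving I_C = β·I_B = 4.78 mA.
But then V_CE = 11 − 4.78×3.3 = -4.77 V < V_CE(sat) = 0.2 V — impossible in the active region.
So the transistor is saturated. With V_CE = 0.2 V, I_C = (V_CC − 0.2)/R_C = 10.8/3.3 = 3.27 mA.
Check: β·I_B = 4.78 mA > I_C = 3.27 mA, confirming saturation.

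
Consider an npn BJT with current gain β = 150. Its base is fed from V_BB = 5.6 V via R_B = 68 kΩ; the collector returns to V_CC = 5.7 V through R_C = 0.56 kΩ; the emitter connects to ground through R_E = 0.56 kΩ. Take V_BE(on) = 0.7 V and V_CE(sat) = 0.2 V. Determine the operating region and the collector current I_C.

Assume active. Base-emitter loop: I_B = (V_BB − V_BE)/(R_B + (β+1)R_E) = (5.6 − 0.7)/(68 + 151×0.56) = 0.0321 mA.
I_C = β·I_B = 150×0.0321 = 4.82 mA.
V_CE = V_CC − I_C·R_C − I_E·R_E = 5.7 − 4.82×0.56 − 4.85×0.56 = 0.286 V > V_CE(sat), so the active-region assumption holds.

active; I_C ≈ 4.8 mA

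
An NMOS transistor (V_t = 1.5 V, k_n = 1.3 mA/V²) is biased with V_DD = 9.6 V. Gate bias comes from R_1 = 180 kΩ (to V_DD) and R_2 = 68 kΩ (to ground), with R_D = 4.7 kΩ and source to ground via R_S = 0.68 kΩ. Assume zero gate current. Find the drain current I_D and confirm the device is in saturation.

V_G = V_DD·R_2/(R_1+R_2) = 9.6×68/248 = 2.63 V.
Assume saturation: I_D = (k_n/2)(V_GS − V_t)² with V_GS = V_G − I_D·R_S = 2.63 − 0.68·I_D.
Substituting gives 0.301·I_D² − 2·I_D + 0.833 = 0, with roots I_D = 0.446 or 6.21 mA.
The root I_D = 6.21 mA gives V_GS = -1.59 V ≤ V_t, so take I_D = 0.446 mA.
Then V_GS = 2.33 V and V_DS = V_DD − I_D(R_D+R_S) = 9.6 − 0.446×5.38 = 7.2 V.
Saturation requires V_DS ≥ V_GS − V_t = 0.829 V; 7.2 ≥ 0.829 ✓.

I_D ≈ 0.45 mA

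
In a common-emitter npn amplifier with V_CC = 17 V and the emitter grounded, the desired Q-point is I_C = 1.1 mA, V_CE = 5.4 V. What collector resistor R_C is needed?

Collector loop: V_CC = I_C·R_C + V_CE.
R_C = (V_CC − V_CE)/I_C = (17 − 5.4)/1.1 = 10.5 kΩ.

R_C ≈ 11 kΩ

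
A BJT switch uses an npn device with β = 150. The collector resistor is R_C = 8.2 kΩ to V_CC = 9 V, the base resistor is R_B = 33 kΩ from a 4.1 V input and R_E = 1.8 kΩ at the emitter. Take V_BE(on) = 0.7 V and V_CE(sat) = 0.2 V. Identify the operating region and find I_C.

saturation; I_C ≈ 0.87 mA

Assume active: I_B = (4.1 − 0.7)/(33 + 151×1.8) = 0.0112 mA, I_C = β·I_B = 1.67 mA.
Then V_CE = 9 − 1.67×8.2 − 1.68×1.8 = -7.75 V < 0.2 V — the active assumption fails.
Re-solve with V_CE = 0.2 V. KCL at the emitter: V_E/R_E = (V_BB−0.7−V_E)/R_B + (V_CC−0.2−V_E)/R_C, giving V_E = 1.66 V.
I_C = (V_CC − 0.2 − V_E)/R_C = (8.8 − 1.66)/8.2 = 0.871 mA.
Check: I_B = (3.4 − 1.66)/33 = 0.0527 mA, and β·I_B = 7.9 mA > I_C, confirming saturation.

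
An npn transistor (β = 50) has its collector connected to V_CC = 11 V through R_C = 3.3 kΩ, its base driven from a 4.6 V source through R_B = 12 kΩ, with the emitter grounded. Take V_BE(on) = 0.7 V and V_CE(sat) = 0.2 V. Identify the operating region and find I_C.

saturation; I_C ≈ 3.3 mA

Assume active: I_B = (4.6 − 0.7)/12 = 0.325 mA, giving I_C = β·I_B = 16.2 mA.
But then V_CE = 11 − 16.2×3.3 = -42.6 V < V_CE(sat) = 0.2 V — impossible in the active region.
So the transistor is saturated. With V_CE = 0.2 V, I_C = (V_CC − 0.2)/R_C = 10.8/3.3 = 3.27 mA.
Check: β·I_B = 16.2 mA > I_C = 3.27 mA, confirming saturation.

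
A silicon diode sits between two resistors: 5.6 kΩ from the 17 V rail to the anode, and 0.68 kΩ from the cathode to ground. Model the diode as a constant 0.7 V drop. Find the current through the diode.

The two resistors are in series with the diode, so KVL gives 17 = I·5.6 + 0.7 + I·0.68.
I = (17 − 0.7) / (5.6 + 0.68) kΩ = 16.3 / 6.28 = 2.6 mA.

I ≈ 2.6 mA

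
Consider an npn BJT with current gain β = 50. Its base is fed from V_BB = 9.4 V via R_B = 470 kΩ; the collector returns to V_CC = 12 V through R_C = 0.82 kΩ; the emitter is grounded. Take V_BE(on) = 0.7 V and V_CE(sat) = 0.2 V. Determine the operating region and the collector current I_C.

active; I_C ≈ 0.93 mA

Assume active. Base-emitter loop: I_B = (V_BB − V_BE)/R_B = (9.4 − 0.7)/470 = 0.0185 mA.
I_C = β·I_B = 50×0.0185 = 0.926 mA.
V_CE = V_CC − I_C·R_C = 12 − 0.926×0.82 = 11.2 V > V_CE(sat), so the active-region assumption holds.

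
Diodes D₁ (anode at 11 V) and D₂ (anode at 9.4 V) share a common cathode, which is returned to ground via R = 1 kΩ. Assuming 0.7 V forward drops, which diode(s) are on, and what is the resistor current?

Only D₁ conducts; I_R ≈ 10 mA

Assume both conduct. Then node N would need to be at both 11−0.7 = 10.3 V and 9.4−0.7 = 8.7 V, which is impossible.
Assume only D₁ conducts: V_N = 11 − 0.7 = 10.3 V, so I_R = 10.3/1 = 10.3 mA.
Check D₂: its anode-to-cathode voltage is 9.4 − 10.3 = -0.9 V < 0.7 V, so it is off. The assumption is consistent.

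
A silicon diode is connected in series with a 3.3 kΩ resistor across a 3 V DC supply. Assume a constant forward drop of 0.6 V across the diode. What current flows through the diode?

KVL around the loop: 3 = V_D + I·R = 0.6 + I × 3.3 kΩ.
So I = (3 − 0.6) / 3.3 kΩ = 2.4 / 3.3 = 0.727 mA.

I ≈ 0.73 mA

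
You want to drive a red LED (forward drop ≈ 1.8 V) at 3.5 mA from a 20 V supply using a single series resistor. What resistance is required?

R ≈ 5.2 kΩ

The resistor drops V_S − V_D = 20 − 1.8 = 18.2 V at 3.5 mA.
R = 18.2 V / 3.5 mA = 5.2 kΩ.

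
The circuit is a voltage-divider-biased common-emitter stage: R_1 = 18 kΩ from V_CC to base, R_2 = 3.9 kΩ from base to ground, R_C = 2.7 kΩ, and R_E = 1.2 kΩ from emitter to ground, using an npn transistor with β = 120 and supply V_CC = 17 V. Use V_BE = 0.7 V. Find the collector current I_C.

I_C ≈ 1.9 mA

Thevenize the base divider: V_Th = V_CC·R_2/(R_1+R_2) = 17×3.9/21.9 = 3.03 V, R_Th = R_1‖R_2 = 3.21 kΩ.
Base-emitter loop: V_Th = I_B·R_Th + V_BE + (β+1)I_B·R_E, so I_B = (3.03 − 0.7) / (3.21 + 121×1.2) = 0.0157 mA.
I_C = β·I_B = 120×0.0157 = 1.88 mA, and I_E = (β+1)I_B = 1.9 mA.
V_CE = V_CC − I_C·R_C − I_E·R_E = 17 − 1.88×2.7 − 1.9×1.2 = 9.64 V.
V_CE = 9.64 V > 0.2 V confirms active-region operation.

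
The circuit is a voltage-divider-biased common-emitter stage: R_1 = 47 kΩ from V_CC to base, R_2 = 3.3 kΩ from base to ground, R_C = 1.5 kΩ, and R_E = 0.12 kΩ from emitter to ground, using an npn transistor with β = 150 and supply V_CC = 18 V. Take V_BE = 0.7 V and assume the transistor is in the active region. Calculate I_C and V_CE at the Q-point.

I_C ≈ 3.4 mA, V_CE ≈ 12 V

Thevenize the base divider: V_Th = V_CC·R_2/(R_1+R_2) = 18×3.3/50.3 = 1.18 V, R_Th = R_1‖R_2 = 3.08 kΩ.
Base-emitter loop: V_Th = I_B·R_Th + V_BE + (β+1)I_B·R_E, so I_B = (1.18 − 0.7) / (3.08 + 151×0.12) = 0.0227 mA.
I_C = β·I_B = 150×0.0227 = 3.4 mA, and I_E = (β+1)I_B = 3.42 mA.
V_CE = V_CC − I_C·R_C − I_E·R_E = 18 − 3.4×1.5 − 3.42×0.12 = 12.5 V.
V_CE = 12.5 V > 0.2 V confirms active-region operation.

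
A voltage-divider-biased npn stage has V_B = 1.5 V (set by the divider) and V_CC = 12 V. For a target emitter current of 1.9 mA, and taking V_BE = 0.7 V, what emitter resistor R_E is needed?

R_E ≈ 0.42 kΩ

V_E = V_B − V_BE = 1.5 − 0.7 = 0.8 V.
R_E = V_E / I_E = 0.8 / 1.9 = 0.421 kΩ.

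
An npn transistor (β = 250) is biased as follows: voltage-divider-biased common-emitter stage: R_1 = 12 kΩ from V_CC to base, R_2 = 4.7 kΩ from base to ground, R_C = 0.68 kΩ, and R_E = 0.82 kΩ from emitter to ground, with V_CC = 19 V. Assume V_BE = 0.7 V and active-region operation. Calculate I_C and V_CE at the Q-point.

Thevenize the base divider: V_Th = V_CC·R_2/(R_1+R_2) = 19×4.7/16.7 = 5.35 V, R_Th = R_1‖R_2 = 3.38 kΩ.
Base-emitter loop: V_Th = I_B·R_Th + V_BE + (β+1)I_B·R_E, so I_B = (5.35 − 0.7) / (3.38 + 251×0.82) = 0.0222 mA.
I_C = β·I_B = 250×0.0222 = 5.55 mA, and I_E = (β+1)I_B = 5.58 mA.
V_CE = V_CC − I_C·R_C − I_E·R_E = 19 − 5.55×0.68 − 5.58×0.82 = 10.7 V.
V_CE = 10.7 V > 0.2 V confirms active-region operation.

I_C ≈ 5.6 mA, V_CE ≈ 11 V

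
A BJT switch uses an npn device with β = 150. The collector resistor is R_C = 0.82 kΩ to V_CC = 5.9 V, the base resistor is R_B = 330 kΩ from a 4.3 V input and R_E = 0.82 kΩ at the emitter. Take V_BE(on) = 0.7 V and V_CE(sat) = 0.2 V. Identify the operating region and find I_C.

active; I_C ≈ 1.2 mA

Assume active. Base-emitter loop: I_B = (V_BB − V_BE)/(R_B + (β+1)R_E) = (4.3 − 0.7)/(330 + 151×0.82) = 0.00793 mA.
I_C = β·I_B = 150×0.00793 = 1.19 mA.
V_CE = V_CC − I_C·R_C − I_E·R_E = 5.9 − 1.19×0.82 − 1.2×0.82 = 3.94 V > V_CE(sat), so the active-region assumption holds.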